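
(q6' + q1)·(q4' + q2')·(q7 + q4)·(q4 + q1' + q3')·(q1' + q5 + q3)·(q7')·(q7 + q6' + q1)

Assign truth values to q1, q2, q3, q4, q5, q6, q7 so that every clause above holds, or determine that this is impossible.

q1=1,  q2=0,  q3=1,  q4=1,  q5=1,  q6=1,  q7=0

From the singleton clause (q7'), q7 = 0.
From the singleton clause (q4), q4 = 1.
From the singleton clause (q2'), q2 = 0.
Case q6 = 1:
From the singleton clause (q1), q1 = 1.
Case q5 = 1:
All clauses hold; q3 can take either value.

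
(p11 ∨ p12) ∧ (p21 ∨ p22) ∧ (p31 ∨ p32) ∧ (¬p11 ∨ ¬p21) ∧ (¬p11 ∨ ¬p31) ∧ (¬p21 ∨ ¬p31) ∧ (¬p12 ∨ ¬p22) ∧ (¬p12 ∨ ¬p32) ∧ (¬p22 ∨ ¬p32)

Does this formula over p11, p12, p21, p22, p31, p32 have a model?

No

Branch on p11: set p11 = True.
The clause (¬p21) is unit, so p21 = False.
The clause (p22) is unit, so p22 = True.
The clause (¬p31) is unit, so p31 = False.
The clause (p32) is unit, so p32 = True.
Now (¬p32) is unsatisfied and unit — conflict.
Undo p11 and try p11 = False.
The clause (p12) is unit, so p12 = True.
The clause (¬p22) is unit, so p22 = False.
The clause (p21) is unit, so p21 = True.
The clause (¬p31) is unit, so p31 = False.
The clause (p32) is unit, so p32 = True.
Now (¬p32) is unsatisfied and unit — conflict.
Both values of p11 lead to a conflict.
No assignment satisfies every clause.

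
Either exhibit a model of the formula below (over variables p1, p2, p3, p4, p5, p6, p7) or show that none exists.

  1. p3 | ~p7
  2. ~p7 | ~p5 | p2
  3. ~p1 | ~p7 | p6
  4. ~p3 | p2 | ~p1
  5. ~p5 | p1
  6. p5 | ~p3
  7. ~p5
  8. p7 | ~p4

Unit clause (~p5) forces p5 = 0.
Unit clause (~p3) forces p3 = 0.
Unit clause (~p7) forces p7 = 0.
Unit clause (~p4) forces p4 = 0.
Every clause is now satisfied; p1, p2, p6 are unconstrained.

p1=0, p2=0, p3=0, p4=0, p5=0, p6=0, p7=0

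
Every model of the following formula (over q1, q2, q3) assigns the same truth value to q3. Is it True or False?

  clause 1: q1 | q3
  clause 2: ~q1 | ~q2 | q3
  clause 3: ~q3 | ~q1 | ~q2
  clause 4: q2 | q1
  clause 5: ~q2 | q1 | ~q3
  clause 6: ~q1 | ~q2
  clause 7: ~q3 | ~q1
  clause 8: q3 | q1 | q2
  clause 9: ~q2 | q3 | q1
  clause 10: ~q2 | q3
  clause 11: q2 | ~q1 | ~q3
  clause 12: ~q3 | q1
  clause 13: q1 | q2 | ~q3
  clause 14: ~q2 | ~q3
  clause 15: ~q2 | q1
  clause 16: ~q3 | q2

Suppose q3 = 1.
Unit clause (~q1) forces q1 = 0.
But (q1) is also a unit clause — contradiction.
So every satisfying assignment has q3 = False.

False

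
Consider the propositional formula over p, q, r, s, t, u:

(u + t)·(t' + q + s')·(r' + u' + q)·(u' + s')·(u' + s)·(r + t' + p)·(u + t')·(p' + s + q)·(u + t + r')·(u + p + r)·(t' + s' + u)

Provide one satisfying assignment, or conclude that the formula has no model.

UNSATISFIABLE

Branch on u: set u = 1.
(s') alone gives s = 0.
Now (s) is unsatisfied and unit — conflict.
So u must be the other value — set u = 0.
(t) alone gives t = 1.
Now (t') is unsatisfied and unit — conflict.
Neither u = 1 nor u = 0 works.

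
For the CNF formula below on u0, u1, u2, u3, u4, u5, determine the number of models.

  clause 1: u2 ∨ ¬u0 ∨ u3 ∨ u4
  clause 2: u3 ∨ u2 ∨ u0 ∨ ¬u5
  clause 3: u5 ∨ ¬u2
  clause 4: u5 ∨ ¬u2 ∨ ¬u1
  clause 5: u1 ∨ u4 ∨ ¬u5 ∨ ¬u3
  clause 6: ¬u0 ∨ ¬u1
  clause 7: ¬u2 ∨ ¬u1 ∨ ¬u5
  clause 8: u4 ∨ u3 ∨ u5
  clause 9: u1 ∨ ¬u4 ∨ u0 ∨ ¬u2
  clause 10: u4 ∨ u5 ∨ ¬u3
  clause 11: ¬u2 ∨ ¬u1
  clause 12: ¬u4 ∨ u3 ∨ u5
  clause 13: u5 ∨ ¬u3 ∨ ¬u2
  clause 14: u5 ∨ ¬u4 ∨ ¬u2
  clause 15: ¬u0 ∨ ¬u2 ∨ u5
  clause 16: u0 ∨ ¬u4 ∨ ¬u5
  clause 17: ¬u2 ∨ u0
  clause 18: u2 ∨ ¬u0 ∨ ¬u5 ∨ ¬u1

There are 2^6 = 64 truth assignments over (u0, u1, u2, u3, u4, u5).
Split on u0. With u0 = True, the clauses containing u0 are satisfied and ¬u0 drops from the rest; 6 of the 2^5 = 32 assignments to the other variables satisfy what remains.
With u0 = False, by the same count on the reduced clause set, 3 assignments work.
Total: 6 + 3 = 9.

9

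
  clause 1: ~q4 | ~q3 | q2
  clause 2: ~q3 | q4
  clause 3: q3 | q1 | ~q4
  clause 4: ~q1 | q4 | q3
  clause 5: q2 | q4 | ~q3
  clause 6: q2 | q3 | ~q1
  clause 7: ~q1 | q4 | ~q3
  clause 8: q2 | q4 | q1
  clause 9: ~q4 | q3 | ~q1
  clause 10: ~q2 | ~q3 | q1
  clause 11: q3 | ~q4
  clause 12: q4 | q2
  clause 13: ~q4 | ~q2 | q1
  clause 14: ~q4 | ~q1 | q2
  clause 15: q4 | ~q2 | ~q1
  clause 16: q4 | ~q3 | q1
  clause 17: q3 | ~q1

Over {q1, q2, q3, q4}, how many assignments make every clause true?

There are 2^4 = 16 truth assignments over (q1, q2, q3, q4).
Check each against the 17 clauses (columns in the order q1, q2, q3, q4):
  F F F F  ✗ fails (q2 | q4 | q1)
  F F F T  ✗ fails (q3 | q1 | ~q4)
  F F T F  ✗ fails (~q3 | q4)
  F F T T  ✗ fails (~q4 | ~q3 | q2)
  F T F F  ✓ satisfies all
  F T F T  ✗ fails (q3 | q1 | ~q4)
  F T T F  ✗ fails (~q3 | q4)
  F T T T  ✗ fails (~q2 | ~q3 | q1)
  T F F F  ✗ fails (~q1 | q4 | q3)
  T F F T  ✗ fails (q2 | q3 | ~q1)
  T F T F  ✗ fails (~q3 | q4)
  T F T T  ✗ fails (~q4 | ~q3 | q2)
  T T F F  ✗ fails (~q1 | q4 | q3)
  T T F T  ✗ fails (~q4 | q3 | ~q1)
  T T T F  ✗ fails (~q3 | q4)
  T T T T  ✓ satisfies all
2 of the 16 rows are models.

2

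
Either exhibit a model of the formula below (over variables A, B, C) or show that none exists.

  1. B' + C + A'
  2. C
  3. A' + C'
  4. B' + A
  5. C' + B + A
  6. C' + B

UNSATISFIABLE

Unit clause (C) forces C = 1.
Unit clause (A') forces A = 0.
Unit clause (B') forces B = 0.
But (B) is also a unit clause — contradiction.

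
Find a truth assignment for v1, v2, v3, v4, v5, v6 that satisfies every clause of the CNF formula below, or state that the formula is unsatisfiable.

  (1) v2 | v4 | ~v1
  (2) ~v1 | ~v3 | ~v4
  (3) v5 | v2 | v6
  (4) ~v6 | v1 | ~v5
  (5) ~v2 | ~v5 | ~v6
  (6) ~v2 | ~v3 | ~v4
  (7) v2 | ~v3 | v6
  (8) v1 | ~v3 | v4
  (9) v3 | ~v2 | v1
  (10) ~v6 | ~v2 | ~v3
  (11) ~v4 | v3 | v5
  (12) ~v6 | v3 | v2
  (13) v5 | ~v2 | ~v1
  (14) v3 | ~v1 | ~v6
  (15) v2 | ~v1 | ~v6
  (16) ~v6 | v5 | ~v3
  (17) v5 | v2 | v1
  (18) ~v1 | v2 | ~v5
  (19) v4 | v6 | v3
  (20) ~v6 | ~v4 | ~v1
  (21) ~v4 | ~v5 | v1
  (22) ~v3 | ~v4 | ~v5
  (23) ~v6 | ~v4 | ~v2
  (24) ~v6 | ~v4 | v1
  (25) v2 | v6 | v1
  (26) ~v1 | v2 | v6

Case v2 = 1:
Case v5 = 1:
The clause (~v6) is unit, so v6 = 0.
Case v3 = 1:
The clause (~v4) is unit, so v4 = 0.
The clause (v1) is unit, so v1 = 1.
Every clause now holds.

v1 ↦ 1, v2 ↦ 1, v3 ↦ 1, v4 ↦ 0, v5 ↦ 1, v6 ↦ 0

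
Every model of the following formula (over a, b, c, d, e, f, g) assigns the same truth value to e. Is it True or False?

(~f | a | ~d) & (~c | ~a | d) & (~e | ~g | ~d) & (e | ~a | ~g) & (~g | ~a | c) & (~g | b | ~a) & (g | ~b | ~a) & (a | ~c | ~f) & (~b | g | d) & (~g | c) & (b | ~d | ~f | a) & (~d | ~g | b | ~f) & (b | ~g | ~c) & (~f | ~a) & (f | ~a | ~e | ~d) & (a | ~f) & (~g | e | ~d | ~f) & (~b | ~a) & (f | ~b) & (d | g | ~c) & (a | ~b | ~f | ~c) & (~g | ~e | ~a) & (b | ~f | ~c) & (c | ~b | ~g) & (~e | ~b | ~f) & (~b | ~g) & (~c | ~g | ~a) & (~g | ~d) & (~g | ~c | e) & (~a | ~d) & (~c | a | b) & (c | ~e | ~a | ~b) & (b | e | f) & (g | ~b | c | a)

True

Suppose e = 0.
Case a = 0:
The clause (~f) is unit, so f = 0.
The clause (~b) is unit, so b = 0.
Now (b) is unsatisfied and unit — conflict.
That branch fails; take a = 1 instead.
The clause (~g) is unit, so g = 0.
The clause (~b) is unit, so b = 0.
The clause (~f) is unit, so f = 0.
Now (f) is unsatisfied and unit — conflict.
Both values of a lead to a conflict.
So every satisfying assignment has e = True.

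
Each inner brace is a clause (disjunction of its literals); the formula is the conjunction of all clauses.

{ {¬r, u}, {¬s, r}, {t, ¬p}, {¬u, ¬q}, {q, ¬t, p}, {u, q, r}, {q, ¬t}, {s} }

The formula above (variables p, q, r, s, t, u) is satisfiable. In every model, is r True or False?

True

Suppose r = False.
From the singleton clause (¬s), s = False.
But (s) is also a unit clause — contradiction.
So every satisfying assignment has r = True.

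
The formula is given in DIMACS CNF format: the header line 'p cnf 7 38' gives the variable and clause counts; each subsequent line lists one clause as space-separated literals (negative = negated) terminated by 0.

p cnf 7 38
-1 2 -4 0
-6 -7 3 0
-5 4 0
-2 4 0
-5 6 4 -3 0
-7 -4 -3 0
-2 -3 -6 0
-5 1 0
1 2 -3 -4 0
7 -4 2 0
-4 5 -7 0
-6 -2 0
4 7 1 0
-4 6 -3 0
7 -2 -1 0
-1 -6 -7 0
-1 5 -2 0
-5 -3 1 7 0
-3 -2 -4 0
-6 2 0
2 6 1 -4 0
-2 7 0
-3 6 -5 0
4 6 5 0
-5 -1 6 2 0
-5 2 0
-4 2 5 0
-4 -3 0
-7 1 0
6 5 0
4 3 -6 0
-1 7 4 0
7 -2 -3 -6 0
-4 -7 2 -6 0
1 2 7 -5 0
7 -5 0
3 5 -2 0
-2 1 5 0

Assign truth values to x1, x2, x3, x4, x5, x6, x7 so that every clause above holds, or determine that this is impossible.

Branch on x5: set x5 = True.
(x4) alone gives x4 = True.
(x1) alone gives x1 = True.
(x2) alone gives x2 = True.
(¬x6) alone gives x6 = False.
(¬x3) alone gives x3 = False.
(x7) alone gives x7 = True.
This assignment satisfies each clause.

x1: True, x2: True, x3: False, x4: True, x5: True, x6: False, x7: True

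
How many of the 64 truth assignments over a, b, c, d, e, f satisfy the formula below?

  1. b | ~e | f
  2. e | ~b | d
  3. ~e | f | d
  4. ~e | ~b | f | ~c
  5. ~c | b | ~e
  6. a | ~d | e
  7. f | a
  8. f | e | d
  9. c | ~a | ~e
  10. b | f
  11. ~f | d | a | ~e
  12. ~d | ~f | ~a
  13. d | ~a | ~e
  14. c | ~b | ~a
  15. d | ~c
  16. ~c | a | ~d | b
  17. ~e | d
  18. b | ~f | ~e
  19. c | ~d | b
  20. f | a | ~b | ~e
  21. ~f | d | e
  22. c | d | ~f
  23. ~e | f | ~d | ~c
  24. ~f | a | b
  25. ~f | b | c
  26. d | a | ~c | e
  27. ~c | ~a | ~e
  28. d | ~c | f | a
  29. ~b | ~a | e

There are 2^6 = 64 truth assignments over (a, b, c, d, e, f).
Split on e. With e = 1, the clauses containing e are satisfied and ~e drops from the rest; 2 of the 2^5 = 32 assignments to the other variables satisfy what remains.
With e = 0, by the same count on the reduced clause set, 0 assignments work.
Total: 2 + 0 = 2.

2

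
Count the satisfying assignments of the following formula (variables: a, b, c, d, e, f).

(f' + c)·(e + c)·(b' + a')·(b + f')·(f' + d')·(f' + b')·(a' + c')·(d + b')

11

There are 2^6 = 64 truth assignments over (a, b, c, d, e, f).
Split on a. With a = 1, the clauses containing a are satisfied and a' drops from the rest; 2 of the 2^5 = 32 assignments to the other variables satisfy what remains.
With a = 0, by the same count on the reduced clause set, 9 assignments work.
(One model: a=F, b=F, c=F, d=F, e=T, f=F.)
Total: 2 + 9 = 11.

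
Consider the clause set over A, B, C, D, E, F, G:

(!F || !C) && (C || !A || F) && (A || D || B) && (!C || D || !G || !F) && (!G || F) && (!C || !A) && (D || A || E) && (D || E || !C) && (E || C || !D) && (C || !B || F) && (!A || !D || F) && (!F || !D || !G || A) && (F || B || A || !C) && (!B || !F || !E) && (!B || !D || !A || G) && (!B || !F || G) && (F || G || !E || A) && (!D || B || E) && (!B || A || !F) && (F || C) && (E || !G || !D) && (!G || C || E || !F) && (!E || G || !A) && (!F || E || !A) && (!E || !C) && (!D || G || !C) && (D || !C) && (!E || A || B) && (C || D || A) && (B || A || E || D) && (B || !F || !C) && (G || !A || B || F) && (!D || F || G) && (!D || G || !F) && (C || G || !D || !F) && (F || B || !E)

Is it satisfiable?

Yes

Try F = true.
The clause (!C) is unit, so C = false.
Try E = true.
The clause (!B) is unit, so B = false.
The clause (A) is unit, so A = true.
The clause (G) is unit, so G = true.
All clauses hold; D can take either value.
A satisfying assignment: A=true; B=false; C=false; D=true; E=true; F=true; G=true.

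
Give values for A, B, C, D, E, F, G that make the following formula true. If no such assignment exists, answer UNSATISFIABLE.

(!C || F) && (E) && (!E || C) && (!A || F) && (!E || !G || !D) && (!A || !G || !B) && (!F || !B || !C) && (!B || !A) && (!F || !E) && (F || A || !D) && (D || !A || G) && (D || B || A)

UNSATISFIABLE

The clause (E) is unit, so E = true.
The clause (C) is unit, so C = true.
The clause (F) is unit, so F = true.
That conflicts with the unit clause (!F).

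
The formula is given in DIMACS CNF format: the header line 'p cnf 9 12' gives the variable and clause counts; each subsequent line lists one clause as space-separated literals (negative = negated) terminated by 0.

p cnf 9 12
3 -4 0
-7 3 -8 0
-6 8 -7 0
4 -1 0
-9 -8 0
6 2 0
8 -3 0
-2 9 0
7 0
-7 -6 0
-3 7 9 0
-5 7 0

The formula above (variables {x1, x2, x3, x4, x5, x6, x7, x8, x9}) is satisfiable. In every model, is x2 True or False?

Suppose x2 = False.
Unit clause (x6) forces x6 = True.
Unit clause (x7) forces x7 = True.
Now (¬x7) is unsatisfied and unit — conflict.
So every satisfying assignment has x2 = True.

True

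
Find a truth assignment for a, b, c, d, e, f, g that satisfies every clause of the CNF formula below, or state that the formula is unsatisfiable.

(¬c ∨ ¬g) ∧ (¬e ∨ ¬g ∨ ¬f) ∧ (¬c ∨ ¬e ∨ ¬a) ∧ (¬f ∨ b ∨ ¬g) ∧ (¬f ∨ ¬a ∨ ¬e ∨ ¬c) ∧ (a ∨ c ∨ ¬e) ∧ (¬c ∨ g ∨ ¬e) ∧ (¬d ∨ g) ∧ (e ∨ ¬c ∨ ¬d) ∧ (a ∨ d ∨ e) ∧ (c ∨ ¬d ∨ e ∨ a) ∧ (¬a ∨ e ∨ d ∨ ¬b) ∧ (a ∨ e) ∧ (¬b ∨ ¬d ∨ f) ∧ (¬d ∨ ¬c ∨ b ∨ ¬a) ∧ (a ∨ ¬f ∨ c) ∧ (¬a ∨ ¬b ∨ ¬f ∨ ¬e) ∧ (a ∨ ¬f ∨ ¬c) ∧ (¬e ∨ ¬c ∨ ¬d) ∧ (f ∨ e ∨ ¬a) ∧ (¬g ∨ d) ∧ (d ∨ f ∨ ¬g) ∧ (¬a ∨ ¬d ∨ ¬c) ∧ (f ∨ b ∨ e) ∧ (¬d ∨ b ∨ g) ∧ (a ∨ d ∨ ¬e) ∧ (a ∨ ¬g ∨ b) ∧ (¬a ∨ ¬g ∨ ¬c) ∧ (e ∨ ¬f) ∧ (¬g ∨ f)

Suppose c = False.
Suppose a = True.
Suppose d = False.
(¬g) alone gives g = False.
Suppose e = True.
Suppose b = False.
No clause remains; f is free.

a=True, b=False, c=False, d=False, e=True, f=True, g=False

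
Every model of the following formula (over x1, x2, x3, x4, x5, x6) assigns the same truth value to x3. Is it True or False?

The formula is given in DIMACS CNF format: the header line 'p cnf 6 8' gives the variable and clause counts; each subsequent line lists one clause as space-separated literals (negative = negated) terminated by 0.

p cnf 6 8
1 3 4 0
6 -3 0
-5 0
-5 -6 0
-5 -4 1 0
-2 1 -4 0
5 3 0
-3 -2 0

Suppose x3 = False.
Unit clause (¬x5) forces x5 = False.
That conflicts with the unit clause (x5).
So every satisfying assignment has x3 = True.

True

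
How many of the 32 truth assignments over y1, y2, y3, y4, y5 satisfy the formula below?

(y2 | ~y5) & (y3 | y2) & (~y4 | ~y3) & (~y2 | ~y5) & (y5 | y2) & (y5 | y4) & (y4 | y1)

2

There are 2^5 = 32 truth assignments over (y1, y2, y3, y4, y5).
Split on y4. With y4 = 1, the clauses containing y4 are satisfied and ~y4 drops from the rest; 2 of the 2^4 = 16 assignments to the other variables satisfy what remains.
With y4 = 0, by the same count on the reduced clause set, 0 assignments work.
(One model: y1=F, y2=T, y3=F, y4=T, y5=F.)
Total: 2 + 0 = 2.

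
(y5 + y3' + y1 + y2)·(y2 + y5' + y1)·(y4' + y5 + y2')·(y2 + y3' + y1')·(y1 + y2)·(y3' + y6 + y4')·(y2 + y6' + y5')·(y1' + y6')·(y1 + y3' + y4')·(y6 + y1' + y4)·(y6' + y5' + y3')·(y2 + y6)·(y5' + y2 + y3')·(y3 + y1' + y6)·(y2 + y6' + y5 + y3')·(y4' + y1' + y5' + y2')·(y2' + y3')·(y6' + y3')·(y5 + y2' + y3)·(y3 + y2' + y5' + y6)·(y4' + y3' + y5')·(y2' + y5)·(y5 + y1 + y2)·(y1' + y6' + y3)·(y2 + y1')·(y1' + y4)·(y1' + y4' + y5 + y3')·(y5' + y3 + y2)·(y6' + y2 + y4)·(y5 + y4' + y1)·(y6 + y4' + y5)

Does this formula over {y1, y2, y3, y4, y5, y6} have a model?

Yes

Branch on y1: set y1 = 0.
The clause (y2) is unit, so y2 = 1.
The clause (y3') is unit, so y3 = 0.
The clause (y5) is unit, so y5 = 1.
The clause (y6) is unit, so y6 = 1.
All clauses hold; y4 can take either value.
A satisfying assignment: y1=0,  y2=1,  y3=0,  y4=1,  y5=1,  y6=1.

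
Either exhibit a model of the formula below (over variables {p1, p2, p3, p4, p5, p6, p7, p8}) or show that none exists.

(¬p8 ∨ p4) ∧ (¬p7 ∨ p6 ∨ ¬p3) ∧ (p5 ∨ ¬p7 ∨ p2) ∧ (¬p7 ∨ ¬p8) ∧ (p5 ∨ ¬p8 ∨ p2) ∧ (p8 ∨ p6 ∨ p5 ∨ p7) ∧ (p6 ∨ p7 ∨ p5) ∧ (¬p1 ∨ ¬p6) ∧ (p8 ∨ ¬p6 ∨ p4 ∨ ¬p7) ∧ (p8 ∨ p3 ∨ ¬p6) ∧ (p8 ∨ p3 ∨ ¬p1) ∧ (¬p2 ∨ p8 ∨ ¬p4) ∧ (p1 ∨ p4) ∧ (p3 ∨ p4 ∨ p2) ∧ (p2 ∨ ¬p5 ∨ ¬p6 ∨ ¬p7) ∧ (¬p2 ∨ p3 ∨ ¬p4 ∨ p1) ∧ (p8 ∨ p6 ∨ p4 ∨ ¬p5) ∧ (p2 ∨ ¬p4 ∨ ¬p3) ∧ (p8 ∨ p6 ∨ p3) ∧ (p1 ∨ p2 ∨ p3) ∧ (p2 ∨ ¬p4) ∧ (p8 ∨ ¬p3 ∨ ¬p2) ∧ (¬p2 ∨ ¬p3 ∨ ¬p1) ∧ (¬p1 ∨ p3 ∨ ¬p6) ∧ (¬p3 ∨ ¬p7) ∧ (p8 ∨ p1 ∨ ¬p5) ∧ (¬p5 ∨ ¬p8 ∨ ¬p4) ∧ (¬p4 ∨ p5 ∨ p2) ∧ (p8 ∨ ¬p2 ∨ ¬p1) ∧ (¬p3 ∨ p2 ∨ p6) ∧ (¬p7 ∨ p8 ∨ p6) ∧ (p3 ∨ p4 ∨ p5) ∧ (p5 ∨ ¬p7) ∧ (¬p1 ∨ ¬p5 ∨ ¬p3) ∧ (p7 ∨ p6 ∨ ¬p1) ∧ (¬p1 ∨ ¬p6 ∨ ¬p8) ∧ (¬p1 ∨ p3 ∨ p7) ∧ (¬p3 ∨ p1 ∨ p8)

Try p8 = True.
Unit clause (p4) forces p4 = True.
Unit clause (¬p7) forces p7 = False.
Unit clause (p2) forces p2 = True.
Unit clause (¬p5) forces p5 = False.
Unit clause (p6) forces p6 = True.
Unit clause (¬p1) forces p1 = False.
Unit clause (p3) forces p3 = True.
All clauses are satisfied.

p1=False; p2=True; p3=True; p4=True; p5=False; p6=True; p7=False; p8=True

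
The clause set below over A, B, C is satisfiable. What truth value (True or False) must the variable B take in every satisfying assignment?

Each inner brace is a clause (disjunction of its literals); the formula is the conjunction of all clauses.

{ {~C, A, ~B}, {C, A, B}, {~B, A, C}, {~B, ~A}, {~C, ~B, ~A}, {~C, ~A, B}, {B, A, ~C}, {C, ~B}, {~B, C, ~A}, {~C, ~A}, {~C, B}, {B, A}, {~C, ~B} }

False

Suppose B = 1.
From the singleton clause (~A), A = 0.
From the singleton clause (~C), C = 0.
But (C) is also a unit clause — contradiction.
So every satisfying assignment has B = False.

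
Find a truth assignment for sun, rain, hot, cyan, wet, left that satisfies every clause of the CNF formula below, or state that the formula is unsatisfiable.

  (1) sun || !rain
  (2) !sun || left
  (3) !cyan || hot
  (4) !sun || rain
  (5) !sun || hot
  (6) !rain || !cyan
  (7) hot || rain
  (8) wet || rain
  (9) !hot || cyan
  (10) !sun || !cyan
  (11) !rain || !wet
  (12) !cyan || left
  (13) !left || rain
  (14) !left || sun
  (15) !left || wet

UNSATISFIABLE

Suppose sun = true.
From the singleton clause (left), left = true.
From the singleton clause (rain), rain = true.
From the singleton clause (hot), hot = true.
From the singleton clause (!cyan), cyan = false.
Now (cyan) is unsatisfied and unit — conflict.
So sun must be the other value — set sun = false.
From the singleton clause (!rain), rain = false.
From the singleton clause (hot), hot = true.
From the singleton clause (wet), wet = true.
From the singleton clause (cyan), cyan = true.
From the singleton clause (left), left = true.
Now (!left) is unsatisfied and unit — conflict.
Neither sun = true nor sun = false works.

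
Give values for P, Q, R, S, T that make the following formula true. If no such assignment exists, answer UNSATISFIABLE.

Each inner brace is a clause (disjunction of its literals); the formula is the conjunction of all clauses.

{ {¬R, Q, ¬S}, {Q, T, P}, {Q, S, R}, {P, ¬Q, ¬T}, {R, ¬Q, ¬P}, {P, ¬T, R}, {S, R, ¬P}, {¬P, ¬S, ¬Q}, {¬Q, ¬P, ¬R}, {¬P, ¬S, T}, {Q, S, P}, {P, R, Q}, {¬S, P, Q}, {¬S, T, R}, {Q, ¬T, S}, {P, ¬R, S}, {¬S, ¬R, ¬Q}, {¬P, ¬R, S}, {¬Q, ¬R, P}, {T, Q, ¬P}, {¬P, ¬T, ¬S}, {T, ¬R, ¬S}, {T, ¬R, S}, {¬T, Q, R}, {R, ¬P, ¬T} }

P ↦ False; Q ↦ True; R ↦ False; S ↦ False; T ↦ False

Try R = False.
Try Q = True.
The clause (¬P) is unit, so P = False.
The clause (¬T) is unit, so T = False.
The clause (¬S) is unit, so S = False.
All clauses are satisfied.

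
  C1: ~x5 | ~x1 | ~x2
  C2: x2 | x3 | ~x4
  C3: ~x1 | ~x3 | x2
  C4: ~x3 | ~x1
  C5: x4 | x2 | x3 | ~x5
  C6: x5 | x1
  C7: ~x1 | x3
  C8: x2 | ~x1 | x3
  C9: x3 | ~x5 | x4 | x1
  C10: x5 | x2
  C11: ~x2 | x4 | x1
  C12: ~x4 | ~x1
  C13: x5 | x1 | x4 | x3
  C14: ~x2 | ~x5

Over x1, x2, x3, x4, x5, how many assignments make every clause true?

There are 2^5 = 32 truth assignments over (x1, x2, x3, x4, x5).
Split on x2. With x2 = 1, the clauses containing x2 are satisfied and ~x2 drops from the rest; 0 of the 2^4 = 16 assignments to the other variables satisfy what remains.
With x2 = 0, by the same count on the reduced clause set, 2 assignments work.
Total: 0 + 2 = 2.

2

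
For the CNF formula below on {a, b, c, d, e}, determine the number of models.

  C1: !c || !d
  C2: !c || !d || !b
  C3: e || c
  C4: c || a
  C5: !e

There are 2^5 = 32 truth assignments over (a, b, c, d, e).
Split on d. With d = true, the clauses containing d are satisfied and !d drops from the rest; 0 of the 2^4 = 16 assignments to the other variables satisfy what remains.
With d = false, by the same count on the reduced clause set, 4 assignments work.
(One model: a=F, b=F, c=T, d=F, e=F.)
Total: 0 + 4 = 4.

4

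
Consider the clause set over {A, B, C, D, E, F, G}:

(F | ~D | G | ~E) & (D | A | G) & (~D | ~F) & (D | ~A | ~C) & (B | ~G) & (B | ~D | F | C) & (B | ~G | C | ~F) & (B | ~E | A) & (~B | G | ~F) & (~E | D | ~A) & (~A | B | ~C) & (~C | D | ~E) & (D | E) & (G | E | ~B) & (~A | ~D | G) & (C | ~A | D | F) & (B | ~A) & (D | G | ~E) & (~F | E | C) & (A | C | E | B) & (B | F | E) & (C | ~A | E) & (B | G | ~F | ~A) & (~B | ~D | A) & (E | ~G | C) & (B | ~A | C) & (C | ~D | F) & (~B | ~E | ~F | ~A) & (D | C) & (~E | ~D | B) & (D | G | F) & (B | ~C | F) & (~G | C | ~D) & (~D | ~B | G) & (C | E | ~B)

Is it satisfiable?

Suppose D = 1.
(~F) alone gives F = 0.
(C) alone gives C = 1.
(B) alone gives B = 1.
(A) alone gives A = 1.
(G) alone gives G = 1.
Every clause is now satisfied; E is unconstrained.
A satisfying assignment: A: 1, B: 1, C: 1, D: 1, E: 1, F: 0, G: 1.

Yes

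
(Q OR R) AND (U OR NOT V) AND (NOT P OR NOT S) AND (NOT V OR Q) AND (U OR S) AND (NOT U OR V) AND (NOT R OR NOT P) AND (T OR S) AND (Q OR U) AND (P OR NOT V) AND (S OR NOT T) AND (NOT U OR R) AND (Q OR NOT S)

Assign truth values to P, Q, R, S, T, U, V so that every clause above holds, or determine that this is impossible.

Case Q = true:
Case U = false:
The clause (NOT V) is unit, so V = false.
The clause (S) is unit, so S = true.
The clause (NOT P) is unit, so P = false.
No clause remains; R, T are free.

P=false; Q=true; R=true; S=true; T=true; U=false; V=false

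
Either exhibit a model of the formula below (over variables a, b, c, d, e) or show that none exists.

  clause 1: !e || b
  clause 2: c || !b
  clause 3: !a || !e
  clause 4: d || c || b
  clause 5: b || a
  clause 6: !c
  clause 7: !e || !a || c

a=true, b=false, c=false, d=true, e=false

(!c) alone gives c = false.
(!b) alone gives b = false.
(!e) alone gives e = false.
(d) alone gives d = true.
(a) alone gives a = true.
Every clause now holds.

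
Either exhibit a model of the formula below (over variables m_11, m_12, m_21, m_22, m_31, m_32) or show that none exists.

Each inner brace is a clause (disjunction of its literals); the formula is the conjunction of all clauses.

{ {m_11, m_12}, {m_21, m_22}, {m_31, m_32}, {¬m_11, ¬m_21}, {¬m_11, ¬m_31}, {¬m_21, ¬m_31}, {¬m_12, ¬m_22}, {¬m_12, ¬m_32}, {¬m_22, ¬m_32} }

UNSATISFIABLE

Branch on m_11: set m_11 = True.
(¬m_21) alone gives m_21 = False.
(m_22) alone gives m_22 = True.
(¬m_31) alone gives m_31 = False.
(m_32) alone gives m_32 = True.
That conflicts with the unit clause (¬m_32).
So m_11 must be the other value — set m_11 = False.
(m_12) alone gives m_12 = True.
(¬m_22) alone gives m_22 = False.
(m_21) alone gives m_21 = True.
(¬m_31) alone gives m_31 = False.
(m_32) alone gives m_32 = True.
That conflicts with the unit clause (¬m_32).
Neither m_11 = True nor m_11 = False works.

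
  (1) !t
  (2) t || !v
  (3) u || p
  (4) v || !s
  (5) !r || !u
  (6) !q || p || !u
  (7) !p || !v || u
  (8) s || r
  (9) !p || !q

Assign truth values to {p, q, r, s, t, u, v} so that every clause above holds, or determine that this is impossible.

p ↦ true; q ↦ false; r ↦ true; s ↦ false; t ↦ false; u ↦ false; v ↦ false

(!t) alone gives t = false.
(!v) alone gives v = false.
(!s) alone gives s = false.
(r) alone gives r = true.
(!u) alone gives u = false.
(p) alone gives p = true.
(!q) alone gives q = false.
All clauses are satisfied.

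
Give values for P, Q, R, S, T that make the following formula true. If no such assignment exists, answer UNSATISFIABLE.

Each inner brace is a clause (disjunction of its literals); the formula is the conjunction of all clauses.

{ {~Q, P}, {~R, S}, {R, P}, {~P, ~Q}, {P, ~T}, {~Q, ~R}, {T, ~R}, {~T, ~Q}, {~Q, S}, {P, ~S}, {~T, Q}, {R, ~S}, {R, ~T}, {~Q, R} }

Try Q = 0.
(~T) alone gives T = 0.
(~R) alone gives R = 0.
(P) alone gives P = 1.
(~S) alone gives S = 0.
Every clause now holds.

P: 1, Q: 0, R: 0, S: 0, T: 0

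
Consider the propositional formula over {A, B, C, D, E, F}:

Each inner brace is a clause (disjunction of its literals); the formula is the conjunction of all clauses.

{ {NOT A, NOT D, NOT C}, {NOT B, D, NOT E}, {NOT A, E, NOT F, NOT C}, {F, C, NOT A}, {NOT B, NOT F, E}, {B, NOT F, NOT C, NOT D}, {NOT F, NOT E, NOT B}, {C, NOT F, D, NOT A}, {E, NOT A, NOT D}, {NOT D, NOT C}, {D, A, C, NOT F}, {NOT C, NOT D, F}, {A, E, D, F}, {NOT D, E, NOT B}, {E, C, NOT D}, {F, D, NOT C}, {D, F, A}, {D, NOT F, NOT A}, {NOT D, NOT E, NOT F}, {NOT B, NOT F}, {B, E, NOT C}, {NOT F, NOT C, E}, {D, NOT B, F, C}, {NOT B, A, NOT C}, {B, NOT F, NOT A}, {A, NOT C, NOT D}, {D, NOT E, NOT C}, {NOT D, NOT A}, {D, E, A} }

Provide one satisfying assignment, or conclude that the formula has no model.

Try D = true.
From the singleton clause (NOT C), C = false.
From the singleton clause (E), E = true.
From the singleton clause (NOT F), F = false.
From the singleton clause (NOT A), A = false.
Every clause is now satisfied; B is unconstrained.

A: false,  B: false,  C: false,  D: true,  E: true,  F: false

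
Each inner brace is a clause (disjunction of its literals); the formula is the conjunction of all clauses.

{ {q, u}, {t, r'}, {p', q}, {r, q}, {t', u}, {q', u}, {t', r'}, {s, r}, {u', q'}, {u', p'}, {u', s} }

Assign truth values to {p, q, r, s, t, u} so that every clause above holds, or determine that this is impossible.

Try q = 1.
The clause (u) is unit, so u = 1.
But (u') is also a unit clause — contradiction.
So q must be the other value — set q = 0.
The clause (u) is unit, so u = 1.
The clause (p') is unit, so p = 0.
The clause (r) is unit, so r = 1.
The clause (t) is unit, so t = 1.
But (t') is also a unit clause — contradiction.
Either choice for q ends in contradiction.

UNSATISFIABLE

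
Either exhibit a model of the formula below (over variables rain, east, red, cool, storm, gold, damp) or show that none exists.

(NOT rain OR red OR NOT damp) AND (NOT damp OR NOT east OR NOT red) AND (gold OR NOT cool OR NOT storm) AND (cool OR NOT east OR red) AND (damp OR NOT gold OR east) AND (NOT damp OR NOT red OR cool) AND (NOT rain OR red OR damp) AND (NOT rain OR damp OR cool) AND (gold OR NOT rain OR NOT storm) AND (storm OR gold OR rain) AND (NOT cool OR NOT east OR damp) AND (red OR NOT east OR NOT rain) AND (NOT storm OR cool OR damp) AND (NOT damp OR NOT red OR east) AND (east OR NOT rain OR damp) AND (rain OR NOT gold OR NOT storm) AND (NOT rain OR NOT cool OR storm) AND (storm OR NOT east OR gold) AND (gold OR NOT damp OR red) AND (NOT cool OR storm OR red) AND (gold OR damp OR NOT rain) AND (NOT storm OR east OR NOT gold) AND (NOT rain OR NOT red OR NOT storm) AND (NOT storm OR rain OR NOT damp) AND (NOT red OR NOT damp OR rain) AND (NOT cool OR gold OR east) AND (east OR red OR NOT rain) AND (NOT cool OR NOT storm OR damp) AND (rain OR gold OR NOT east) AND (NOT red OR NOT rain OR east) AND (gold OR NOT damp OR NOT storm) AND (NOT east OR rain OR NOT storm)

Suppose rain = false.
Suppose storm = false.
(gold) alone gives gold = true.
Suppose damp = false.
(east) alone gives east = true.
(NOT cool) alone gives cool = false.
(red) alone gives red = true.
Every clause now holds.

rain ↦ false, east ↦ true, red ↦ true, cool ↦ false, storm ↦ false, gold ↦ true, damp ↦ false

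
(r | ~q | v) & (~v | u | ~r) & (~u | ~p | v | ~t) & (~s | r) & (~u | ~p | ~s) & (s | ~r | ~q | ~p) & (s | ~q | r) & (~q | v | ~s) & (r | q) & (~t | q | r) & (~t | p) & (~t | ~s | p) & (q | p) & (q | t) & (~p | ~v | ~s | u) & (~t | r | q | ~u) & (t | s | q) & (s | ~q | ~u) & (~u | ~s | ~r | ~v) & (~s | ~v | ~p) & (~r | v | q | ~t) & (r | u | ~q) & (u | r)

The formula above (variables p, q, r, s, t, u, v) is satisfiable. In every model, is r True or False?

True

Suppose r = 0.
From the singleton clause (~s), s = 0.
From the singleton clause (~q), q = 0.
But (q) is also a unit clause — contradiction.
So every satisfying assignment has r = True.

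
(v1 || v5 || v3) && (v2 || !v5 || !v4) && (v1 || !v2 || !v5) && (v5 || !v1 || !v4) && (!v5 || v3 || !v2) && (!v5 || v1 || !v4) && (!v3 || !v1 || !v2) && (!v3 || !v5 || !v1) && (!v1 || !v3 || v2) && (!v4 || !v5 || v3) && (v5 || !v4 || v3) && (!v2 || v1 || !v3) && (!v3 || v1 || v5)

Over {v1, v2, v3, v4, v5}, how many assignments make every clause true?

There are 2^5 = 32 truth assignments over (v1, v2, v3, v4, v5).
Split on v3. With v3 = true, the clauses containing v3 are satisfied and !v3 drops from the rest; 1 of the 2^4 = 16 assignments to the other variables satisfy what remains.
With v3 = false, by the same count on the reduced clause set, 4 assignments work.
(One model: v1=F, v2=F, v3=F, v4=F, v5=T.)
Total: 1 + 4 = 5.

5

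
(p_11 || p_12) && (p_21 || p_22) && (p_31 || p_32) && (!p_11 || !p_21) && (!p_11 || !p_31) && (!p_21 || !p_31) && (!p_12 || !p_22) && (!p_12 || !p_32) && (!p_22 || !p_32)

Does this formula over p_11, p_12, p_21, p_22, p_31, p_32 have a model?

Unsatisfiable

Case p_11 = true:
Unit clause (!p_21) forces p_21 = false.
Unit clause (p_22) forces p_22 = true.
Unit clause (!p_31) forces p_31 = false.
Unit clause (p_32) forces p_32 = true.
But (!p_32) is also a unit clause — contradiction.
That branch fails; take p_11 = false instead.
Unit clause (p_12) forces p_12 = true.
Unit clause (!p_22) forces p_22 = false.
Unit clause (p_21) forces p_21 = true.
Unit clause (!p_31) forces p_31 = false.
Unit clause (p_32) forces p_32 = true.
But (!p_32) is also a unit clause — contradiction.
Neither p_11 = true nor p_11 = false works.
No assignment satisfies every clause.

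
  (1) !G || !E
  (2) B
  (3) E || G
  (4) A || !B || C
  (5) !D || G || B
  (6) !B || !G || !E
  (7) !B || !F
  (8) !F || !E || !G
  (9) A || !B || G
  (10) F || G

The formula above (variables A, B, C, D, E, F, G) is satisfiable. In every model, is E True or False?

False

Suppose E = true.
From the singleton clause (!G), G = false.
From the singleton clause (B), B = true.
From the singleton clause (!F), F = false.
But (F) is also a unit clause — contradiction.
So every satisfying assignment has E = False.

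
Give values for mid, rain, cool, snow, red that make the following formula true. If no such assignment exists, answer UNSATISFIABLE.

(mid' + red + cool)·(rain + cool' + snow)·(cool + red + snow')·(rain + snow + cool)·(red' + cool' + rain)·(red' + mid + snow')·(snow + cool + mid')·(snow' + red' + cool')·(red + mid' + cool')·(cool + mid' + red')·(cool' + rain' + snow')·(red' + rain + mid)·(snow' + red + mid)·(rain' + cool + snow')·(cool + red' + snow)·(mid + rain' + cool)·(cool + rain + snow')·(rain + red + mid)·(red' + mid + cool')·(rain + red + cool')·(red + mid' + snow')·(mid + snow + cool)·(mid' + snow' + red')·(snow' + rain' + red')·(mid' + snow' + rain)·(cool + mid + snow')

mid: 0, rain: 1, cool: 1, snow: 0, red: 0

Case mid = 0:
Case red = 0:
Unit clause (snow') forces snow = 0.
Unit clause (rain) forces rain = 1.
Unit clause (cool) forces cool = 1.
This assignment satisfies each clause.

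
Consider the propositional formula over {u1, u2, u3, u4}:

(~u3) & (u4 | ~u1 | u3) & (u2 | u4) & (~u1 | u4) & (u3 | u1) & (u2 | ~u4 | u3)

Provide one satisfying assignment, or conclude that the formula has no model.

From the singleton clause (~u3), u3 = 0.
From the singleton clause (u1), u1 = 1.
From the singleton clause (u4), u4 = 1.
From the singleton clause (u2), u2 = 1.
All clauses are satisfied.

u1: 1,  u2: 1,  u3: 0,  u4: 1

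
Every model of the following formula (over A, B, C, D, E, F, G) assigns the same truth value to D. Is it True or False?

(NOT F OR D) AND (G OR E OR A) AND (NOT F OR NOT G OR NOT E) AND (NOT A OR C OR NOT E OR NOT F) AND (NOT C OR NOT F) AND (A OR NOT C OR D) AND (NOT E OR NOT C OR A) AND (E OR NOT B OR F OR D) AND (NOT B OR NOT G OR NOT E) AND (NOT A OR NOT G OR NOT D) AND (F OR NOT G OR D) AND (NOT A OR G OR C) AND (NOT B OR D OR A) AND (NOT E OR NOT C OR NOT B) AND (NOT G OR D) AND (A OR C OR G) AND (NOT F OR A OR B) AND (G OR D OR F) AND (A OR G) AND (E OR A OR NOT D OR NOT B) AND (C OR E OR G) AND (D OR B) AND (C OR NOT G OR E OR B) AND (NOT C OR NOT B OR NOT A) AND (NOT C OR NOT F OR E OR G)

True

Suppose D = false.
(NOT F) alone gives F = false.
(NOT G) alone gives G = false.
That conflicts with the unit clause (G).
So every satisfying assignment has D = True.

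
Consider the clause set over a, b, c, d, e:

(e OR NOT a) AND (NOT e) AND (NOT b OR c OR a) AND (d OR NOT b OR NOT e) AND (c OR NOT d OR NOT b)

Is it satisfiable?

Yes

Unit clause (NOT e) forces e = false.
Unit clause (NOT a) forces a = false.
Try b = true.
Unit clause (c) forces c = true.
All clauses hold; d can take either value.
A satisfying assignment: a=false; b=true; c=true; d=true; e=false.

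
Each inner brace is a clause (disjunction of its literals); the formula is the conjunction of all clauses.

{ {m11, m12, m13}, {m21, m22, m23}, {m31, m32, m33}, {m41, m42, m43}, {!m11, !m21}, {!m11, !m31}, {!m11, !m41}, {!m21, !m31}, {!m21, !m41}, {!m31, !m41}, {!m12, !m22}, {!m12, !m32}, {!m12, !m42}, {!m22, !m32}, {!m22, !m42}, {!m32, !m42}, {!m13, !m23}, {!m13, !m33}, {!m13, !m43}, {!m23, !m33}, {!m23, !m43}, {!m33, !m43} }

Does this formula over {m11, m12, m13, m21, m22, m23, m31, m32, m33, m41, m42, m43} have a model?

Try m11 = false.
Try m12 = true.
From the singleton clause (!m22), m22 = false.
From the singleton clause (!m32), m32 = false.
From the singleton clause (!m42), m42 = false.
Try m21 = true.
From the singleton clause (!m31), m31 = false.
From the singleton clause (m33), m33 = true.
From the singleton clause (!m41), m41 = false.
From the singleton clause (m43), m43 = true.
But (!m43) is also a unit clause — contradiction.
So m21 must be the other value — set m21 = false.
From the singleton clause (m23), m23 = true.
From the singleton clause (!m13), m13 = false.
From the singleton clause (!m33), m33 = false.
From the singleton clause (m31), m31 = true.
From the singleton clause (!m41), m41 = false.
From the singleton clause (m43), m43 = true.
But (!m43) is also a unit clause — contradiction.
Either choice for m21 ends in contradiction.
So m12 must be the other value — set m12 = false.
From the singleton clause (m13), m13 = true.
From the singleton clause (!m23), m23 = false.
From the singleton clause (!m33), m33 = false.
From the singleton clause (!m43), m43 = false.
Try m21 = true.
From the singleton clause (!m31), m31 = false.
From the singleton clause (m32), m32 = true.
From the singleton clause (!m41), m41 = false.
From the singleton clause (m42), m42 = true.
But (!m42) is also a unit clause — contradiction.
So m21 must be the other value — set m21 = false.
From the singleton clause (m22), m22 = true.
From the singleton clause (!m32), m32 = false.
From the singleton clause (m31), m31 = true.
From the singleton clause (!m41), m41 = false.
From the singleton clause (m42), m42 = true.
But (!m42) is also a unit clause — contradiction.
Either choice for m21 ends in contradiction.
Either choice for m12 ends in contradiction.
So m11 must be the other value — set m11 = true.
From the singleton clause (!m21), m21 = false.
From the singleton clause (!m31), m31 = false.
From the singleton clause (!m41), m41 = false.
Try m22 = true.
From the singleton clause (!m12), m12 = false.
From the singleton clause (!m32), m32 = false.
From the singleton clause (m33), m33 = true.
From the singleton clause (!m42), m42 = false.
From the singleton clause (m43), m43 = true.
But (!m43) is also a unit clause — contradiction.
So m22 must be the other value — set m22 = false.
From the singleton clause (m23), m23 = true.
From the singleton clause (!m13), m13 = false.
From the singleton clause (!m33), m33 = false.
From the singleton clause (m32), m32 = true.
From the singleton clause (!m12), m12 = false.
From the singleton clause (!m42), m42 = false.
From the singleton clause (m43), m43 = true.
But (!m43) is also a unit clause — contradiction.
Either choice for m22 ends in contradiction.
Either choice for m11 ends in contradiction.
No assignment satisfies every clause.

No, unsatisfiable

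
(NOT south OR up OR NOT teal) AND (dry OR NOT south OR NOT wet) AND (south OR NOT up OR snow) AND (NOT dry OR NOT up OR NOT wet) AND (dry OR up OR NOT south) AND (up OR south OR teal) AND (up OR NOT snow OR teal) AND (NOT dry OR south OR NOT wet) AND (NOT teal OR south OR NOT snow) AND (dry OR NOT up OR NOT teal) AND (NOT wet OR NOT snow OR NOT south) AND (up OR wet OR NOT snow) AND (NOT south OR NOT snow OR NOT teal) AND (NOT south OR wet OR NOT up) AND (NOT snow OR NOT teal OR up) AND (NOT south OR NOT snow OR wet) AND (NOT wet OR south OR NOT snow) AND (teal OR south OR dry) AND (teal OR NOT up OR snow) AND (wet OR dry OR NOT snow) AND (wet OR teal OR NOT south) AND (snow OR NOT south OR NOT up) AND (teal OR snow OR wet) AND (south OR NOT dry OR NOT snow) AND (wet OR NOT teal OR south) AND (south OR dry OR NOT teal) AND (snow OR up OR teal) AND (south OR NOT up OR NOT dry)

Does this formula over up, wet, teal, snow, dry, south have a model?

Try south = false.
Try up = false.
Unit clause (teal) forces teal = true.
Unit clause (NOT snow) forces snow = false.
Unit clause (wet) forces wet = true.
Unit clause (NOT dry) forces dry = false.
Now (dry) is unsatisfied and unit — conflict.
So up must be the other value — set up = true.
Unit clause (snow) forces snow = true.
Unit clause (NOT teal) forces teal = false.
Unit clause (NOT wet) forces wet = false.
Unit clause (dry) forces dry = true.
Now (NOT dry) is unsatisfied and unit — conflict.
Both values of up lead to a conflict.
So south must be the other value — set south = true.
Try up = true.
Unit clause (wet) forces wet = true.
Unit clause (dry) forces dry = true.
Now (NOT dry) is unsatisfied and unit — conflict.
So up must be the other value — set up = false.
Unit clause (NOT teal) forces teal = false.
Unit clause (dry) forces dry = true.
Unit clause (NOT snow) forces snow = false.
Now (snow) is unsatisfied and unit — conflict.
Both values of up lead to a conflict.
Both values of south lead to a conflict.
No assignment satisfies every clause.

No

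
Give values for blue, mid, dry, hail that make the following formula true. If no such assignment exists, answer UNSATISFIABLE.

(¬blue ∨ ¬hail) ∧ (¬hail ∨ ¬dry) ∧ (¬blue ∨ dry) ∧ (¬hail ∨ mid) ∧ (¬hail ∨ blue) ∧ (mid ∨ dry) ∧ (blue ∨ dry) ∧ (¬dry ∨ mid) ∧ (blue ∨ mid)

blue=False; mid=True; dry=True; hail=False

Branch on blue: set blue = False.
(¬hail) alone gives hail = False.
(dry) alone gives dry = True.
(mid) alone gives mid = True.
This assignment satisfies each clause.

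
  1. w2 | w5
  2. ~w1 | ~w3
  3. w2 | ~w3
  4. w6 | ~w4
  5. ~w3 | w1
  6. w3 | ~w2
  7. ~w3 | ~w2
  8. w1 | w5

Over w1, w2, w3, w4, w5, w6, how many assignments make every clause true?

6

There are 2^6 = 64 truth assignments over (w1, w2, w3, w4, w5, w6).
Split on w1. With w1 = 1, the clauses containing w1 are satisfied and ~w1 drops from the rest; 3 of the 2^5 = 32 assignments to the other variables satisfy what remains.
With w1 = 0, by the same count on the reduced clause set, 3 assignments work.
Total: 3 + 3 = 6.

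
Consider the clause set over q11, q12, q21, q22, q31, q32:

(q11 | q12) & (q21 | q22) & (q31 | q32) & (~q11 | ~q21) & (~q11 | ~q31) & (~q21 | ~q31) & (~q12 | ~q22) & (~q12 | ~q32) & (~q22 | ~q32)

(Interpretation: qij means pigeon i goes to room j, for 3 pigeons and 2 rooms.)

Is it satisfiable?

No

Try q11 = 1.
From the singleton clause (~q21), q21 = 0.
From the singleton clause (q22), q22 = 1.
From the singleton clause (~q31), q31 = 0.
From the singleton clause (q32), q32 = 1.
But (~q32) is also a unit clause — contradiction.
Undo q11 and try q11 = 0.
From the singleton clause (q12), q12 = 1.
From the singleton clause (~q22), q22 = 0.
From the singleton clause (q21), q21 = 1.
From the singleton clause (~q31), q31 = 0.
From the singleton clause (q32), q32 = 1.
But (~q32) is also a unit clause — contradiction.
Either choice for q11 ends in contradiction.
No assignment satisfies every clause.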